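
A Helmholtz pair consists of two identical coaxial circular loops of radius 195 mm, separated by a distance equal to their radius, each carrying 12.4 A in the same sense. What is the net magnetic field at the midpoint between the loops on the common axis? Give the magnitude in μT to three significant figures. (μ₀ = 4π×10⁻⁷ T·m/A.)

B ≈ 57.2 μT

Each loop contributes B = μ₀IR²/[2(R²+z²)^(3/2)] on the axis, with z measured from that loop.
Loop 1 (z = 0.0975 m): B₁ = 2.86×10⁻⁵ T. Loop 2 (z = 0.0975 m): B₂ = 2.86×10⁻⁵ T.
The fields add: B = B₁ + B₂ = 5.72×10⁻⁵ T.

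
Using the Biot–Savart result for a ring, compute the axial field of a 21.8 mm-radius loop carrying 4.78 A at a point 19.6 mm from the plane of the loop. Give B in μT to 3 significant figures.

B ≈ 56.7 μT

On the axis of a circular loop, B = μ₀IR² / [2(R²+z²)^(3/2)].
R² + z² = (0.0218)² + (0.0196)² = 0.0008594 m², and (R²+z²)^(3/2) = 2.52×10⁻⁵ m³.
B = (4π×10⁻⁷ × 4.78 × 0.0004752) / (2 × 2.52×10⁻⁵) = 5.67×10⁻⁵ T.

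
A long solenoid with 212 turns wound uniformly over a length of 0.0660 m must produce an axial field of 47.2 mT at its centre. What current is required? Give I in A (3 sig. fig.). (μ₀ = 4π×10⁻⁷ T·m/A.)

Inside a long solenoid B = μ₀nI with n = 3212 m⁻¹, so I = B/(μ₀n).
I = 4.72×10⁻² / (4π×10⁻⁷ × 3212) = 11.7 A.

I ≈ 11.7 A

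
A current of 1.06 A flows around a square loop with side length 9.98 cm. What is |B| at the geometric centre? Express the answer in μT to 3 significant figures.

B ≈ 12.0 μT

Each side is a finite straight segment at perpendicular distance d = a/(2 tan(π/4)) = 0.0499 m from the centre, with end-angles ±π/4.
One side contributes B₁ = (μ₀I/4πd)·2 sin(π/4) = 3.00×10⁻⁶ T.
All 4 sides add in the same direction: B = 4 × 3.00×10⁻⁶ = 1.20×10⁻⁵ T.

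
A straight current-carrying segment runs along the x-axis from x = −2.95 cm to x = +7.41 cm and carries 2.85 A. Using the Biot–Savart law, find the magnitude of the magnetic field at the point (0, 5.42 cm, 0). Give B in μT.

B ≈ 6.76 μT

For a finite straight segment, B = (μ₀I/4πd)(sinθ₁ + sinθ₂), where θ₁, θ₂ are the angles from the perpendicular to each end.
The perpendicular distance is d = 0.0542 m; the end-offsets along the wire are a = 0.0295 m and b = 0.0741 m.
sinθ₁ = 0.0295/√(0.0295²+0.0542²) = 0.4781; sinθ₂ = 0.0741/√(0.0741²+0.0542²) = 0.8071.
B = (4π×10⁻⁷ × 2.85) / (4π × 0.0542) × (0.4781 + 0.8071) = 6.76×10⁻⁶ T.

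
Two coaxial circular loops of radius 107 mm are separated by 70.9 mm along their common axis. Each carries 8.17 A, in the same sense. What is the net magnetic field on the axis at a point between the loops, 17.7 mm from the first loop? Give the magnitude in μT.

Each loop contributes B = μ₀IR²/[2(R²+z²)^(3/2)] on the axis, with z measured from that loop.
Loop 1 (z = 0.0177 m): B₁ = 4.61×10⁻⁵ T. Loop 2 (z = 0.0532 m): B₂ = 3.44×10⁻⁵ T.
The fields add: B = B₁ + B₂ = 8.05×10⁻⁵ T.

B ≈ 80.5 μT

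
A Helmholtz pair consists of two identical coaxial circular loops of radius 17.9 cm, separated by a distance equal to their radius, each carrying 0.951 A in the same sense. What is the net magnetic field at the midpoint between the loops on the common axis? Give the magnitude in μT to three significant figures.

B ≈ 4.78 μT

Each loop contributes B = μ₀IR²/[2(R²+z²)^(3/2)] on the axis, with z measured from that loop.
Loop 1 (z = 0.0895 m): B₁ = 2.39×10⁻⁶ T. Loop 2 (z = 0.0895 m): B₂ = 2.39×10⁻⁶ T.
The fields add: B = B₁ + B₂ = 4.78×10⁻⁶ T.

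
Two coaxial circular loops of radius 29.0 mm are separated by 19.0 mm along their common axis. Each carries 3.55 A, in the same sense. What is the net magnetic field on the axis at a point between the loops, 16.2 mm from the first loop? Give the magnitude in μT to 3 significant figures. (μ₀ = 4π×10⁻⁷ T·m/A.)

B ≈ 127 μT

Each loop contributes B = μ₀IR²/[2(R²+z²)^(3/2)] on the axis, with z measured from that loop.
Loop 1 (z = 0.0162 m): B₁ = 5.12×10⁻⁵ T. Loop 2 (z = 0.0028 m): B₂ = 7.59×10⁻⁵ T.
The fields add: B = B₁ + B₂ = 1.27×10⁻⁴ T.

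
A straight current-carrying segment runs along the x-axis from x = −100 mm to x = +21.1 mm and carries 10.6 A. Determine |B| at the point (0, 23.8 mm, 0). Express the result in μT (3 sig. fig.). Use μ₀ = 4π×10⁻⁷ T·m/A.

For a finite straight segment, B = (μ₀I/4πd)(sinθ₁ + sinθ₂), where θ₁, θ₂ are the angles from the perpendicular to each end.
The perpendicular distance is d = 0.0238 m; the end-offsets along the wire are a = 0.1 m and b = 0.0211 m.
sinθ₁ = 0.1/√(0.1²+0.0238²) = 0.9728; sinθ₂ = 0.0211/√(0.0211²+0.0238²) = 0.6634.
B = (4π×10⁻⁷ × 10.6) / (4π × 0.0238) × (0.9728 + 0.6634) = 7.29×10⁻⁵ T.

B ≈ 72.9 μT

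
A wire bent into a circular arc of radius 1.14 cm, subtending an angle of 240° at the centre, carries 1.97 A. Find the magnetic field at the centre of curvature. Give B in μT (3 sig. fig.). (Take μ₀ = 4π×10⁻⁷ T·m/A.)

B ≈ 72.4 μT

The Biot–Savart field of a circular arc at its centre is B = μ₀Iφ/(4πR), with φ = 4.189 rad.
B = (4π×10⁻⁷ × 1.97 × 4.189) / (4π × 0.0114) = 7.24×10⁻⁵ T.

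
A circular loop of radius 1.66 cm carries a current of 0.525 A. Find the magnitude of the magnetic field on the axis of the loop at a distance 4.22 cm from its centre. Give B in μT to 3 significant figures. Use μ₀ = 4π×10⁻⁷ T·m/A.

B ≈ 0.975 μT

On the axis of a circular loop, B = μ₀IR² / [2(R²+z²)^(3/2)].
R² + z² = (0.0166)² + (0.0422)² = 0.002056 m², and (R²+z²)^(3/2) = 9.33×10⁻⁵ m³.
B = (4π×10⁻⁷ × 0.525 × 0.0002756) / (2 × 9.33×10⁻⁵) = 9.75×10⁻⁷ T.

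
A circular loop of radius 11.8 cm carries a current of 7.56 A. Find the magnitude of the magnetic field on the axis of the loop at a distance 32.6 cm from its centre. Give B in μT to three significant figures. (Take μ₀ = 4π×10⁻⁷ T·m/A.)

B ≈ 1.59 μT

On the axis of a circular loop, B = μ₀IR² / [2(R²+z²)^(3/2)].
R² + z² = (0.118)² + (0.326)² = 0.1202 m², and (R²+z²)^(3/2) = 4.17×10⁻² m³.
B = (4π×10⁻⁷ × 7.56 × 0.01392) / (2 × 4.17×10⁻²) = 1.59×10⁻⁶ T.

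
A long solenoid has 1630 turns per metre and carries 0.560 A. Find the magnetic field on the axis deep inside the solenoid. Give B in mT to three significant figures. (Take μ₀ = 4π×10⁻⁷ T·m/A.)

B ≈ 1.15 mT

Inside a long solenoid, B = μ₀nI with n = 1630 turns/m.
B = 4π×10⁻⁷ × 1630 × 0.560 = 1.15×10⁻³ T.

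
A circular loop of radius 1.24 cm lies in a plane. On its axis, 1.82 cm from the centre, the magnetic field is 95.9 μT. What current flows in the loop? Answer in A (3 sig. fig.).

On the axis of a loop, B = μ₀IR²/[2(R²+z²)^(3/2)], so I = 2B(R²+z²)^(3/2)/(μ₀R²).
R² + z² = 0.0001538 + 0.0003312 = 0.000485 m²; raised to 3/2 gives 1.07×10⁻⁵ m³.
I = 2 × 9.59×10⁻⁵ × 1.07×10⁻⁵ / (1.26×10⁻⁶ × 0.0001538) = 10.6 A.

I ≈ 10.6 A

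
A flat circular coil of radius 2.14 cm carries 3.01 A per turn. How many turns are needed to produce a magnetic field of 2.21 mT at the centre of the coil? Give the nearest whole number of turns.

N = 25

For an N-turn coil, B = Nμ₀I/(2R). A single turn gives B₁ = 8.84×10⁻⁵ T with R = 0.0214 m.
N = B/B₁ = 2.21×10⁻³ / 8.84×10⁻⁵ = 25.01.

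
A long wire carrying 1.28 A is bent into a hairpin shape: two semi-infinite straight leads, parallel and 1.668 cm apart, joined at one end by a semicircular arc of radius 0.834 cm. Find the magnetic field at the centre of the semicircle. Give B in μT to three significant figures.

The semicircular arc contributes B_arc = μ₀I·π/(4πR) = μ₀I/(4R) = 4.82×10⁻⁵ T.
Each semi-infinite lead is at perpendicular distance R = 0.00834 m from the centre, with the perpendicular foot at its near end, so it contributes μ₀I/(4πR); both point the same way, together 3.07×10⁻⁵ T.
Arc and leads all point the same direction: B = 4.82×10⁻⁵ + 3.07×10⁻⁵ = 7.89×10⁻⁵ T.

B ≈ 78.9 μT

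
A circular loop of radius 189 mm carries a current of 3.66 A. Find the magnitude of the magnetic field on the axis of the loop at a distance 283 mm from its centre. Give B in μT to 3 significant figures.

On the axis of a circular loop, B = μ₀IR² / [2(R²+z²)^(3/2)].
R² + z² = (0.189)² + (0.283)² = 0.1158 m², and (R²+z²)^(3/2) = 3.94×10⁻² m³.
B = (4π×10⁻⁷ × 3.66 × 0.03572) / (2 × 3.94×10⁻²) = 2.08×10⁻⁶ T.

B ≈ 2.08 μT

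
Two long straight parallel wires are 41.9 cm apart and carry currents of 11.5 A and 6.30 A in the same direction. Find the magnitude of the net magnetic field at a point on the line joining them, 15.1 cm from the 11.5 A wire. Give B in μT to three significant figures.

Each long wire gives B = μ₀I/(2πd). Distances are d₁ = 0.151 m and d₂ = 0.268 m.
B₁ = 1.52×10⁻⁵ T, B₂ = 4.70×10⁻⁶ T.
Between parallel currents the two contributions point in opposite directions, so they subtract. B = |B₁ − B₂| = |1.52×10⁻⁵ − 4.70×10⁻⁶| = 1.05×10⁻⁵ T.

B ≈ 10.5 μT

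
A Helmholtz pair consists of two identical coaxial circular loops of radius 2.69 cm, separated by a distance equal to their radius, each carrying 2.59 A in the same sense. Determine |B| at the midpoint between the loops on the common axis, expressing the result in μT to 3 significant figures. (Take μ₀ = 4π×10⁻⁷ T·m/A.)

Each loop contributes B = μ₀IR²/[2(R²+z²)^(3/2)] on the axis, with z measured from that loop.
Loop 1 (z = 0.01345 m): B₁ = 4.33×10⁻⁵ T. Loop 2 (z = 0.01345 m): B₂ = 4.33×10⁻⁵ T.
The fields add: B = B₁ + B₂ = 8.66×10⁻⁵ T.

B ≈ 86.6 μT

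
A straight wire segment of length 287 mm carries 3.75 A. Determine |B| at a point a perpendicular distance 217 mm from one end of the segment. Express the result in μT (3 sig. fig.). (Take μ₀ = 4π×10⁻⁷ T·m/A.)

B ≈ 1.38 μT

For a finite straight segment, B = (μ₀I/4πd)(sinθ₁ + sinθ₂), where θ₁, θ₂ are the angles from the perpendicular to each end.
The perpendicular foot is at one end, so the two end-offsets along the wire are 0 and L = 0.287 m.
sinθ₁ = 0/√(0²+0.217²) = 0.0000; sinθ₂ = 0.287/√(0.287²+0.217²) = 0.7977.
B = (4π×10⁻⁷ × 3.75) / (4π × 0.217) × (0.0000 + 0.7977) = 1.38×10⁻⁶ T.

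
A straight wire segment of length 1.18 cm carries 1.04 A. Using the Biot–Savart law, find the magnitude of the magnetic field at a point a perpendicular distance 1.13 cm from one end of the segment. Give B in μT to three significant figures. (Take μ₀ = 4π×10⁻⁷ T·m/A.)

For a finite straight segment, B = (μ₀I/4πd)(sinθ₁ + sinθ₂), where θ₁, θ₂ are the angles from the perpendicular to each end.
The perpendicular foot is at one end, so the two end-offsets along the wire are 0 and L = 0.0118 m.
sinθ₁ = 0/√(0²+0.0113²) = 0.0000; sinθ₂ = 0.0118/√(0.0118²+0.0113²) = 0.7222.
B = (4π×10⁻⁷ × 1.04) / (4π × 0.0113) × (0.0000 + 0.7222) = 6.65×10⁻⁶ T.

B ≈ 6.65 μT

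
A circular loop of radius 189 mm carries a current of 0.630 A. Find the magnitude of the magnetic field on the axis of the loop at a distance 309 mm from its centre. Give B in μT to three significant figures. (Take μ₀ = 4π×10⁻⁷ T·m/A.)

B ≈ 0.298 μT

On the axis of a circular loop, B = μ₀IR² / [2(R²+z²)^(3/2)].
R² + z² = (0.189)² + (0.309)² = 0.1312 m², and (R²+z²)^(3/2) = 4.75×10⁻² m³.
B = (4π×10⁻⁷ × 0.630 × 0.03572) / (2 × 4.75×10⁻²) = 2.98×10⁻⁷ T.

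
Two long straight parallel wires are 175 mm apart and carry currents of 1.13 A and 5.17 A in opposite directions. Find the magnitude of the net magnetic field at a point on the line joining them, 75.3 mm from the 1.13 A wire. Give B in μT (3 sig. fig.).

B ≈ 13.4 μT

Each long wire gives B = μ₀I/(2πd). Distances are d₁ = 0.0753 m and d₂ = 0.0997 m.
B₁ = 3.00×10⁻⁶ T, B₂ = 1.04×10⁻⁵ T.
Between antiparallel currents both contributions point the same way, so they add. B = B₁ + B₂ = 3.00×10⁻⁶ + 1.04×10⁻⁵ = 1.34×10⁻⁵ T.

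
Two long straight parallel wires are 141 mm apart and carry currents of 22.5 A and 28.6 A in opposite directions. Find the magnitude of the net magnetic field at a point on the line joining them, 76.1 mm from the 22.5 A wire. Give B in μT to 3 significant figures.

Each long wire gives B = μ₀I/(2πd). Distances are d₁ = 0.0761 m and d₂ = 0.0649 m.
B₁ = 5.91×10⁻⁵ T, B₂ = 8.81×10⁻⁵ T.
Between antiparallel currents both contributions point the same way, so they add. B = B₁ + B₂ = 5.91×10⁻⁵ + 8.81×10⁻⁵ = 1.47×10⁻⁴ T.

B ≈ 147 μT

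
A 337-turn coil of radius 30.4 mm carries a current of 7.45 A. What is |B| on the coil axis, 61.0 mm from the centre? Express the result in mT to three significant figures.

For an N-turn flat coil, B = Nμ₀IR²/[2(R²+z²)^(3/2)] with R = 0.0304 m, z = 0.061 m.
B = 337 × 1.37×10⁻⁵ T = 4.60×10⁻³ T.

B ≈ 4.60 mT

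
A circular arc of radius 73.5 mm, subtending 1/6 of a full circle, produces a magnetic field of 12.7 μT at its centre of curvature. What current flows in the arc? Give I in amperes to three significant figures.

I ≈ 8.91 A

For a circular arc, B = μ₀Iφ/(4πR) with φ in radians; here φ = 1.047 rad.
So I = 4πRB/(μ₀φ) = 4π × 0.0735 × 1.27×10⁻⁵ / (4π×10⁻⁷ × 1.047) = 8.91 A.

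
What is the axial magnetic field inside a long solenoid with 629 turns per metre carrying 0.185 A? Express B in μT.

B ≈ 146 μT

Inside a long solenoid, B = μ₀nI with n = 629 turns/m.
B = 4π×10⁻⁷ × 629 × 0.185 = 1.46×10⁻⁴ T.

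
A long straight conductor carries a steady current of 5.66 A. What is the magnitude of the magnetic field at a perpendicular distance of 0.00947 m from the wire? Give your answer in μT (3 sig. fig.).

B ≈ 120 μT

For an infinitely long straight wire, B = μ₀I/(2πd).
B = (4π×10⁻⁷ × 5.66) / (2π × 0.00947) = 1.20×10⁻⁴ T.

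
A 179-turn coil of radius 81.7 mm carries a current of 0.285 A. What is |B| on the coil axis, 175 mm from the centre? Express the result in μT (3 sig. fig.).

For an N-turn flat coil, B = Nμ₀IR²/[2(R²+z²)^(3/2)] with R = 0.0817 m, z = 0.175 m.
B = 179 × 1.66×10⁻⁷ T = 2.97×10⁻⁵ T.

B ≈ 29.7 μT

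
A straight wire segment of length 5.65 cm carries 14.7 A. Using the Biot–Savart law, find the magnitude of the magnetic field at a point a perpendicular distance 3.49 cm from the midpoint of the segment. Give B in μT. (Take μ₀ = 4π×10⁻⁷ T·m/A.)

For a finite straight segment, B = (μ₀I/4πd)(sinθ₁ + sinθ₂), where θ₁, θ₂ are the angles from the perpendicular to each end.
The perpendicular from the point meets the wire at its midpoint, so each end is L/2 = 0.02825 m away along the wire.
sinθ₁ = 0.02825/√(0.02825²+0.0349²) = 0.6292; sinθ₂ = 0.02825/√(0.02825²+0.0349²) = 0.6292.
B = (4π×10⁻⁷ × 14.7) / (4π × 0.0349) × (0.6292 + 0.6292) = 5.30×10⁻⁵ T.

B ≈ 53.0 μT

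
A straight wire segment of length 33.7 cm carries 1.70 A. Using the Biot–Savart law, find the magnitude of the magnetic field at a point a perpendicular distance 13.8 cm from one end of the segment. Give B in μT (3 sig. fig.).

B ≈ 1.14 μT

For a finite straight segment, B = (μ₀I/4πd)(sinθ₁ + sinθ₂), where θ₁, θ₂ are the angles from the perpendicular to each end.
The perpendicular foot is at one end, so the two end-offsets along the wire are 0 and L = 0.337 m.
sinθ₁ = 0/√(0²+0.138²) = 0.0000; sinθ₂ = 0.337/√(0.337²+0.138²) = 0.9254.
B = (4π×10⁻⁷ × 1.70) / (4π × 0.138) × (0.0000 + 0.9254) = 1.14×10⁻⁶ T.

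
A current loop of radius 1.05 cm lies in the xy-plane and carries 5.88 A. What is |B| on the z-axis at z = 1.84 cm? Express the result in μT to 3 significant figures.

On the axis of a circular loop, B = μ₀IR² / [2(R²+z²)^(3/2)].
R² + z² = (0.0105)² + (0.0184)² = 0.0004488 m², and (R²+z²)^(3/2) = 9.51×10⁻⁶ m³.
B = (4π×10⁻⁷ × 5.88 × 0.0001103) / (2 × 9.51×10⁻⁶) = 4.28×10⁻⁵ T.

B ≈ 42.8 μT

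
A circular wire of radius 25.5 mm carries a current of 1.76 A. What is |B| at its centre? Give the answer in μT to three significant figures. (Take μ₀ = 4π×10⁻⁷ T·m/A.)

B ≈ 43.4 μT

At the centre of a circular loop the Biot–Savart law gives B = μ₀I/(2R).
B = (4π×10⁻⁷ × 1.76) / (2 × 0.0255) = 4.34×10⁻⁵ T.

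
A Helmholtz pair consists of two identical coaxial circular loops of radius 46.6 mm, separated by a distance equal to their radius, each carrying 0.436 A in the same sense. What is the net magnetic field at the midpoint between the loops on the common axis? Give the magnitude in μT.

Each loop contributes B = μ₀IR²/[2(R²+z²)^(3/2)] on the axis, with z measured from that loop.
Loop 1 (z = 0.0233 m): B₁ = 4.21×10⁻⁶ T. Loop 2 (z = 0.0233 m): B₂ = 4.21×10⁻⁶ T.
The fields add: B = B₁ + B₂ = 8.41×10⁻⁶ T.

B ≈ 8.41 μT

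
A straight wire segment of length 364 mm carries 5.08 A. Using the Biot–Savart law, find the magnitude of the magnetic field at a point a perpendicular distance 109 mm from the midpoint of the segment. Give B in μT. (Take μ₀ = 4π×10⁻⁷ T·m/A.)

B ≈ 8.00 μT

For a finite straight segment, B = (μ₀I/4πd)(sinθ₁ + sinθ₂), where θ₁, θ₂ are the angles from the perpendicular to each end.
The perpendicular from the point meets the wire at its midpoint, so each end is L/2 = 0.182 m away along the wire.
sinθ₁ = 0.182/√(0.182²+0.109²) = 0.8579; sinθ₂ = 0.182/√(0.182²+0.109²) = 0.8579.
B = (4π×10⁻⁷ × 5.08) / (4π × 0.109) × (0.8579 + 0.8579) = 8.00×10⁻⁶ T.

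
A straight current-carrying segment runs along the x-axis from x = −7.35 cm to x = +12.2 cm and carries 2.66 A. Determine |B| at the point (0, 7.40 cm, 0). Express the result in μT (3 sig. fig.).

B ≈ 5.61 μT

For a finite straight segment, B = (μ₀I/4πd)(sinθ₁ + sinθ₂), where θ₁, θ₂ are the angles from the perpendicular to each end.
The perpendicular distance is d = 0.074 m; the end-offsets along the wire are a = 0.0735 m and b = 0.122 m.
sinθ₁ = 0.0735/√(0.0735²+0.074²) = 0.7047; sinθ₂ = 0.122/√(0.122²+0.074²) = 0.8550.
B = (4π×10⁻⁷ × 2.66) / (4π × 0.074) × (0.7047 + 0.8550) = 5.61×10⁻⁶ T.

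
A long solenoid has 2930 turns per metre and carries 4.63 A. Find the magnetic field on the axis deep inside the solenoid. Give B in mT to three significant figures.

Inside a long solenoid, B = μ₀nI with n = 2930 turns/m.
B = 4π×10⁻⁷ × 2930 × 4.63 = 1.70×10⁻² T.

B ≈ 17.0 mT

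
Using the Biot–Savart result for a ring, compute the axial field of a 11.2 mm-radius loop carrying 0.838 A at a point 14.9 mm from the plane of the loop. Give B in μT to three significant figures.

B ≈ 10.2 μT

On the axis of a circular loop, B = μ₀IR² / [2(R²+z²)^(3/2)].
R² + z² = (0.0112)² + (0.0149)² = 0.0003475 m², and (R²+z²)^(3/2) = 6.48×10⁻⁶ m³.
B = (4π×10⁻⁷ × 0.838 × 0.0001254) / (2 × 6.48×10⁻⁶) = 1.02×10⁻⁵ T.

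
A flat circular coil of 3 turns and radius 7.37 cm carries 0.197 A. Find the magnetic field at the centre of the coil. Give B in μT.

For an N-turn flat coil, B = Nμ₀I/(2R) with R = 0.0737 m.
B = 3 × 1.68×10⁻⁶ T = 5.04×10⁻⁶ T.

B ≈ 5.04 μT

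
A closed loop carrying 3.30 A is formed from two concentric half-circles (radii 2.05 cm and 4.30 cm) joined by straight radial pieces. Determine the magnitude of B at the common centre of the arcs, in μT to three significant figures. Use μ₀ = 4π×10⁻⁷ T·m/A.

B ≈ 26.5 μT

The radial connectors point toward the centre, so dl × r̂ = 0 and they contribute nothing.
Each semicircle gives μ₀I/(4R): inner arc 5.06×10⁻⁵ T, outer arc 2.41×10⁻⁵ T.
The two arcs carry current in opposite angular senses, so their fields oppose: B = |5.06×10⁻⁵ − 2.41×10⁻⁵| = 2.65×10⁻⁵ T.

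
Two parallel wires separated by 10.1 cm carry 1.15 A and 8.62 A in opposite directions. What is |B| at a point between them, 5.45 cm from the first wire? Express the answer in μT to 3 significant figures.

Each long wire gives B = μ₀I/(2πd). Distances are d₁ = 0.0545 m and d₂ = 0.0465 m.
B₁ = 4.22×10⁻⁶ T, B₂ = 3.71×10⁻⁵ T.
Between antiparallel currents both contributions point the same way, so they add. B = B₁ + B₂ = 4.22×10⁻⁶ + 3.71×10⁻⁵ = 4.13×10⁻⁵ T.

B ≈ 41.3 μT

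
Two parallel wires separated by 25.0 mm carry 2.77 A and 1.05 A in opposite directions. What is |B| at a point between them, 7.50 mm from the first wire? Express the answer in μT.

Each long wire gives B = μ₀I/(2πd). Distances are d₁ = 0.0075 m and d₂ = 0.0175 m.
B₁ = 7.39×10⁻⁵ T, B₂ = 1.20×10⁻⁵ T.
Between antiparallel currents both contributions point the same way, so they add. B = B₁ + B₂ = 7.39×10⁻⁵ + 1.20×10⁻⁵ = 8.59×10⁻⁵ T.

B ≈ 85.9 μT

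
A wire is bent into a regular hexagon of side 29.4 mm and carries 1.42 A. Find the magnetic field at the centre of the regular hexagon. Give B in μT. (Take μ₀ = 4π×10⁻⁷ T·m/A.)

Each side is a finite straight segment at perpendicular distance d = a/(2 tan(π/6)) = 0.02546 m from the centre, with end-angles ±π/6.
One side contributes B₁ = (μ₀I/4πd)·2 sin(π/6) = 5.58×10⁻⁶ T.
All 6 sides add in the same direction: B = 6 × 5.58×10⁻⁶ = 3.35×10⁻⁵ T.

B ≈ 33.5 μT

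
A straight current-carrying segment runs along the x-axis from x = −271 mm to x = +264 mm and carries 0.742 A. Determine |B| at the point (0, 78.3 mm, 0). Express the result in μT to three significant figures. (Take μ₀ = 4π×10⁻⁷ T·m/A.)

B ≈ 1.82 μT

For a finite straight segment, B = (μ₀I/4πd)(sinθ₁ + sinθ₂), where θ₁, θ₂ are the angles from the perpendicular to each end.
The perpendicular distance is d = 0.0783 m; the end-offsets along the wire are a = 0.271 m and b = 0.264 m.
sinθ₁ = 0.271/√(0.271²+0.0783²) = 0.9607; sinθ₂ = 0.264/√(0.264²+0.0783²) = 0.9587.
B = (4π×10⁻⁷ × 0.742) / (4π × 0.0783) × (0.9607 + 0.9587) = 1.82×10⁻⁶ T.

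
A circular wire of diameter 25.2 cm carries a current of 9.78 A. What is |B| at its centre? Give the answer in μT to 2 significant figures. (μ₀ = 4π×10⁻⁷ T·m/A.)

At the centre of a circular loop the Biot–Savart law gives B = μ₀I/(2R) (so R = 0.126 m).
B = (4π×10⁻⁷ × 9.78) / (2 × 0.126) = 4.88×10⁻⁵ T.

B ≈ 49 μT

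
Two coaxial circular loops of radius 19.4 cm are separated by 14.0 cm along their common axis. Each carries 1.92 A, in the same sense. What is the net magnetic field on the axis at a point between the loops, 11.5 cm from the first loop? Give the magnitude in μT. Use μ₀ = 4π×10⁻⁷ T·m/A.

B ≈ 10.0 μT

Each loop contributes B = μ₀IR²/[2(R²+z²)^(3/2)] on the axis, with z measured from that loop.
Loop 1 (z = 0.115 m): B₁ = 3.96×10⁻⁶ T. Loop 2 (z = 0.025 m): B₂ = 6.07×10⁻⁶ T.
The fields add: B = B₁ + B₂ = 1.00×10⁻⁵ T.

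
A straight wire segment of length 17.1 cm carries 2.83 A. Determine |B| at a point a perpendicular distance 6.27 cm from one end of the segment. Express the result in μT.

For a finite straight segment, B = (μ₀I/4πd)(sinθ₁ + sinθ₂), where θ₁, θ₂ are the angles from the perpendicular to each end.
The perpendicular foot is at one end, so the two end-offsets along the wire are 0 and L = 0.171 m.
sinθ₁ = 0/√(0²+0.0627²) = 0.0000; sinθ₂ = 0.171/√(0.171²+0.0627²) = 0.9389.
B = (4π×10⁻⁷ × 2.83) / (4π × 0.0627) × (0.0000 + 0.9389) = 4.24×10⁻⁶ T.

B ≈ 4.24 μT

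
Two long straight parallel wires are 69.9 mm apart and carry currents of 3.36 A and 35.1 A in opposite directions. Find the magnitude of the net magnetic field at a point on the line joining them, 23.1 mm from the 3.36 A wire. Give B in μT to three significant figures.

B ≈ 179 μT

Each long wire gives B = μ₀I/(2πd). Distances are d₁ = 0.0231 m and d₂ = 0.0468 m.
B₁ = 2.91×10⁻⁵ T, B₂ = 1.50×10⁻⁴ T.
Between antiparallel currents both contributions point the same way, so they add. B = B₁ + B₂ = 2.91×10⁻⁵ + 1.50×10⁻⁴ = 1.79×10⁻⁴ T.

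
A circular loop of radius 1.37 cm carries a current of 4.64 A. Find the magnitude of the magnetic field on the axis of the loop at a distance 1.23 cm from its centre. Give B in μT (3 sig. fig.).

On the axis of a circular loop, B = μ₀IR² / [2(R²+z²)^(3/2)].
R² + z² = (0.0137)² + (0.0123)² = 0.000339 m², and (R²+z²)^(3/2) = 6.24×10⁻⁶ m³.
B = (4π×10⁻⁷ × 4.64 × 0.0001877) / (2 × 6.24×10⁻⁶) = 8.77×10⁻⁵ T.

B ≈ 87.7 μT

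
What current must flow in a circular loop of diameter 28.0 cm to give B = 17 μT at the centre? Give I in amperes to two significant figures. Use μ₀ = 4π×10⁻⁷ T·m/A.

At the centre of a circular loop B = μ₀I/(2R), so I = 2RB/μ₀.
With R = 0.14 m, I = 2 × 0.14 × 1.70×10⁻⁵ / (4π×10⁻⁷) = 3.79 A.

I ≈ 3.8 A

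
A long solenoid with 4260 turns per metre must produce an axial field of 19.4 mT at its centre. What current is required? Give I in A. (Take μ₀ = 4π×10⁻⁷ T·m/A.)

Inside a long solenoid B = μ₀nI with n = 4260 m⁻¹, so I = B/(μ₀n).
I = 1.94×10⁻² / (4π×10⁻⁷ × 4260) = 3.62 A.

I ≈ 3.62 A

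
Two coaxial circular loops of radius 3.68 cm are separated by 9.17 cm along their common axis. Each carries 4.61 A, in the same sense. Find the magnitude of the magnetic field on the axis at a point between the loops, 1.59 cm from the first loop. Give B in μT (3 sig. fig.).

Each loop contributes B = μ₀IR²/[2(R²+z²)^(3/2)] on the axis, with z measured from that loop.
Loop 1 (z = 0.0159 m): B₁ = 6.09×10⁻⁵ T. Loop 2 (z = 0.0758 m): B₂ = 6.56×10⁻⁶ T.
The fields add: B = B₁ + B₂ = 6.74×10⁻⁵ T.

B ≈ 67.4 μT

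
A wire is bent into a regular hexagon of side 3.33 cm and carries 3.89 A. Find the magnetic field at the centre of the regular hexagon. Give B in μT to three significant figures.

Each side is a finite straight segment at perpendicular distance d = a/(2 tan(π/6)) = 0.02884 m from the centre, with end-angles ±π/6.
One side contributes B₁ = (μ₀I/4πd)·2 sin(π/6) = 1.35×10⁻⁵ T.
All 6 sides add in the same direction: B = 6 × 1.35×10⁻⁵ = 8.09×10⁻⁵ T.

B ≈ 80.9 μT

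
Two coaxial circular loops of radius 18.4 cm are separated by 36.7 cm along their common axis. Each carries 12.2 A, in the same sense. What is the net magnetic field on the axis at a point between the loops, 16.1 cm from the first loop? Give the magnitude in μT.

Each loop contributes B = μ₀IR²/[2(R²+z²)^(3/2)] on the axis, with z measured from that loop.
Loop 1 (z = 0.161 m): B₁ = 1.78×10⁻⁵ T. Loop 2 (z = 0.206 m): B₂ = 1.23×10⁻⁵ T.
The fields add: B = B₁ + B₂ = 3.01×10⁻⁵ T.

B ≈ 30.1 μT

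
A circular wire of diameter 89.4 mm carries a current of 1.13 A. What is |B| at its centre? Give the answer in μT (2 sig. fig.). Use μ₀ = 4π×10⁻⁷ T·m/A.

At the centre of a circular loop the Biot–Savart law gives B = μ₀I/(2R) (so R = 0.0447 m).
B = (4π×10⁻⁷ × 1.13) / (2 × 0.0447) = 1.59×10⁻⁵ T.

B ≈ 16 μT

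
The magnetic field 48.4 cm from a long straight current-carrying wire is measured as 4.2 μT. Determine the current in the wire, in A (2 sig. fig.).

I ≈ 10 A

For a long straight wire B = μ₀I/(2πd), so I = 2πdB/μ₀.
I = 2π × 0.484 × 4.20×10⁻⁶ / (4π×10⁻⁷) = 10.2 A.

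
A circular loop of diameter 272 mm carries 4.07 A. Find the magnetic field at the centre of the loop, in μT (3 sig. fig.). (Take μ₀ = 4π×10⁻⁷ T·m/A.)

At the centre of a circular loop the Biot–Savart law gives B = μ₀I/(2R) (so R = 0.136 m).
B = (4π×10⁻⁷ × 4.07) / (2 × 0.136) = 1.88×10⁻⁵ T.

B ≈ 18.8 μT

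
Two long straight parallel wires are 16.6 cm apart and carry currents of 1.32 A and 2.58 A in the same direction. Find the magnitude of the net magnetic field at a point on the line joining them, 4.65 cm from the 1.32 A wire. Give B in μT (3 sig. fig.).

B ≈ 1.36 μT

Each long wire gives B = μ₀I/(2πd). Distances are d₁ = 0.0465 m and d₂ = 0.1195 m.
B₁ = 5.68×10⁻⁶ T, B₂ = 4.32×10⁻⁶ T.
Between parallel currents the two contributions point in opposite directions, so they subtract. B = |B₁ − B₂| = |5.68×10⁻⁶ − 4.32×10⁻⁶| = 1.36×10⁻⁶ T.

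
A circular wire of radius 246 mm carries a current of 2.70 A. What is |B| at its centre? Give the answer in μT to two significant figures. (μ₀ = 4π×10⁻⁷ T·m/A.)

B ≈ 6.9 μT

At the centre of a circular loop the Biot–Savart law gives B = μ₀I/(2R).
B = (4π×10⁻⁷ × 2.70) / (2 × 0.246) = 6.90×10⁻⁶ T.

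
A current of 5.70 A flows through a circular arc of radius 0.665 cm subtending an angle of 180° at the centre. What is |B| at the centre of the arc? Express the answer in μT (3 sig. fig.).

B ≈ 269 μT

The Biot–Savart field of a circular arc at its centre is B = μ₀Iφ/(4πR), with φ = 3.142 rad.
B = (4π×10⁻⁷ × 5.70 × 3.142) / (4π × 0.00665) = 2.69×10⁻⁴ T.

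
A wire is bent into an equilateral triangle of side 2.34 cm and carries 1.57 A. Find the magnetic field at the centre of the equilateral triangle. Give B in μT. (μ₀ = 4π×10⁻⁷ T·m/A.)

Each side is a finite straight segment at perpendicular distance d = a/(2 tan(π/3)) = 0.006755 m from the centre, with end-angles ±π/3.
One side contributes B₁ = (μ₀I/4πd)·2 sin(π/3) = 4.03×10⁻⁵ T.
All 3 sides add in the same direction: B = 3 × 4.03×10⁻⁵ = 1.21×10⁻⁴ T.

B ≈ 121 μT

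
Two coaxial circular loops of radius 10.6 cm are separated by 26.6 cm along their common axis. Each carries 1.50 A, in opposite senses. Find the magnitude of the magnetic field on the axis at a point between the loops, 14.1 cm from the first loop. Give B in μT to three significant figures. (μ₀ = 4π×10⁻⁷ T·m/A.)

Each loop contributes B = μ₀IR²/[2(R²+z²)^(3/2)] on the axis, with z measured from that loop.
Loop 1 (z = 0.141 m): B₁ = 1.93×10⁻⁶ T. Loop 2 (z = 0.125 m): B₂ = 2.41×10⁻⁶ T.
The fields oppose: B = |B₁ − B₂| = 4.76×10⁻⁷ T.

B ≈ 0.476 μT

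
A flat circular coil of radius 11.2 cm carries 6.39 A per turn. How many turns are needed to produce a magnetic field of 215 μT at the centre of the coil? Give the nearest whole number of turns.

N = 6

For an N-turn coil, B = Nμ₀I/(2R). A single turn gives B₁ = 3.58×10⁻⁵ T with R = 0.112 m.
N = B/B₁ = 2.15×10⁻⁴ / 3.58×10⁻⁵ = 6.00.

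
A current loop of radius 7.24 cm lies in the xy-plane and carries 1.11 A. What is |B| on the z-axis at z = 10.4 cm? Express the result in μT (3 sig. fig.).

B ≈ 1.80 μT

On the axis of a circular loop, B = μ₀IR² / [2(R²+z²)^(3/2)].
R² + z² = (0.0724)² + (0.104)² = 0.01606 m², and (R²+z²)^(3/2) = 2.03×10⁻³ m³.
B = (4π×10⁻⁷ × 1.11 × 0.005242) / (2 × 2.03×10⁻³) = 1.80×10⁻⁶ T.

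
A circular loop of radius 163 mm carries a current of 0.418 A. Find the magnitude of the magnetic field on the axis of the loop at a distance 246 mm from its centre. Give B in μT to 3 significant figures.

B ≈ 0.272 μT

On the axis of a circular loop, B = μ₀IR² / [2(R²+z²)^(3/2)].
R² + z² = (0.163)² + (0.246)² = 0.08708 m², and (R²+z²)^(3/2) = 2.57×10⁻² m³.
B = (4π×10⁻⁷ × 0.418 × 0.02657) / (2 × 2.57×10⁻²) = 2.72×10⁻⁷ T.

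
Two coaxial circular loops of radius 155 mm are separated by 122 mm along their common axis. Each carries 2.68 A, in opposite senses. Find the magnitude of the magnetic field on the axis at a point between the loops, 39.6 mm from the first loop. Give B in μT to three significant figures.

Each loop contributes B = μ₀IR²/[2(R²+z²)^(3/2)] on the axis, with z measured from that loop.
Loop 1 (z = 0.0396 m): B₁ = 9.88×10⁻⁶ T. Loop 2 (z = 0.0824 m): B₂ = 7.48×10⁻⁶ T.
The fields oppose: B = |B₁ − B₂| = 2.40×10⁻⁶ T.

B ≈ 2.40 μT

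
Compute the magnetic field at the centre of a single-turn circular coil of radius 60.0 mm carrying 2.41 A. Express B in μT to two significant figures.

At the centre of a circular loop the Biot–Savart law gives B = μ₀I/(2R).
B = (4π×10⁻⁷ × 2.41) / (2 × 0.06) = 2.52×10⁻⁵ T.

B ≈ 25 μT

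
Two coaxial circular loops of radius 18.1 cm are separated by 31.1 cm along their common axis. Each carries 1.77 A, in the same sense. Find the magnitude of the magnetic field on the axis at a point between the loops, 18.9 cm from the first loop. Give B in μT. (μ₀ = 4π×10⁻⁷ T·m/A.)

Each loop contributes B = μ₀IR²/[2(R²+z²)^(3/2)] on the axis, with z measured from that loop.
Loop 1 (z = 0.189 m): B₁ = 2.03×10⁻⁶ T. Loop 2 (z = 0.122 m): B₂ = 3.50×10⁻⁶ T.
The fields add: B = B₁ + B₂ = 5.54×10⁻⁶ T.

B ≈ 5.54 μT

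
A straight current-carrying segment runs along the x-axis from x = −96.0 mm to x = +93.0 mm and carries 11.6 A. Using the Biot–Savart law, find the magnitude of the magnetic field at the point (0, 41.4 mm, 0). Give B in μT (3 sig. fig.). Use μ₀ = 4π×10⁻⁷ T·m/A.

For a finite straight segment, B = (μ₀I/4πd)(sinθ₁ + sinθ₂), where θ₁, θ₂ are the angles from the perpendicular to each end.
The perpendicular distance is d = 0.0414 m; the end-offsets along the wire are a = 0.096 m and b = 0.093 m.
sinθ₁ = 0.096/√(0.096²+0.0414²) = 0.9183; sinθ₂ = 0.093/√(0.093²+0.0414²) = 0.9136.
B = (4π×10⁻⁷ × 11.6) / (4π × 0.0414) × (0.9183 + 0.9136) = 5.13×10⁻⁵ T.

B ≈ 51.3 μT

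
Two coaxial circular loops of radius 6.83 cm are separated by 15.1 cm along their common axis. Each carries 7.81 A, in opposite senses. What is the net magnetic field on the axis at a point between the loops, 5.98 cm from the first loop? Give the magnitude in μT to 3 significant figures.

B ≈ 15.1 μT

Each loop contributes B = μ₀IR²/[2(R²+z²)^(3/2)] on the axis, with z measured from that loop.
Loop 1 (z = 0.0598 m): B₁ = 3.06×10⁻⁵ T. Loop 2 (z = 0.0912 m): B₂ = 1.55×10⁻⁵ T.
The fields oppose: B = |B₁ − B₂| = 1.51×10⁻⁵ T.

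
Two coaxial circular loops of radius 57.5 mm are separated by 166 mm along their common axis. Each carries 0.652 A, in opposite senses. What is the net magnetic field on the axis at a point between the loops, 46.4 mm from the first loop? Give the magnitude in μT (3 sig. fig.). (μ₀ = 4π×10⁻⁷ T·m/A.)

B ≈ 2.78 μT

Each loop contributes B = μ₀IR²/[2(R²+z²)^(3/2)] on the axis, with z measured from that loop.
Loop 1 (z = 0.0464 m): B₁ = 3.36×10⁻⁶ T. Loop 2 (z = 0.1196 m): B₂ = 5.80×10⁻⁷ T.
The fields oppose: B = |B₁ − B₂| = 2.78×10⁻⁶ T.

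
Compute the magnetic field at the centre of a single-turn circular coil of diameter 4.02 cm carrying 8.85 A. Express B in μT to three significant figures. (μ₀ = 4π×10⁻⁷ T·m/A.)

At the centre of a circular loop the Biot–Savart law gives B = μ₀I/(2R) (so R = 0.0201 m).
B = (4π×10⁻⁷ × 8.85) / (2 × 0.0201) = 2.77×10⁻⁴ T.

B ≈ 277 μT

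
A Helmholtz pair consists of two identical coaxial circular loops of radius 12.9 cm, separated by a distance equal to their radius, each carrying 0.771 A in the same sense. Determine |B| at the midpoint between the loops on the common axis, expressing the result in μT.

B ≈ 5.37 μT

Each loop contributes B = μ₀IR²/[2(R²+z²)^(3/2)] on the axis, with z measured from that loop.
Loop 1 (z = 0.0645 m): B₁ = 2.69×10⁻⁶ T. Loop 2 (z = 0.0645 m): B₂ = 2.69×10⁻⁶ T.
The fields add: B = B₁ + B₂ = 5.37×10⁻⁶ T.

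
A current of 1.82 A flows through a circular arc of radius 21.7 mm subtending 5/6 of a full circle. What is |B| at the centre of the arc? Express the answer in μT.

B ≈ 43.9 μT

The Biot–Savart field of a circular arc at its centre is B = μ₀Iφ/(4πR), with φ = 5.236 rad.
B = (4π×10⁻⁷ × 1.82 × 5.236) / (4π × 0.0217) = 4.39×10⁻⁵ T.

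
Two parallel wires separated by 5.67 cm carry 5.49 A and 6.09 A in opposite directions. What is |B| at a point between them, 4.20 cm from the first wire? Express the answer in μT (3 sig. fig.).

B ≈ 109 μT

Each long wire gives B = μ₀I/(2πd). Distances are d₁ = 0.042 m and d₂ = 0.0147 m.
B₁ = 2.61×10⁻⁵ T, B₂ = 8.29×10⁻⁵ T.
Between antiparallel currents both contributions point the same way, so they add. B = B₁ + B₂ = 2.61×10⁻⁵ + 8.29×10⁻⁵ = 1.09×10⁻⁴ T.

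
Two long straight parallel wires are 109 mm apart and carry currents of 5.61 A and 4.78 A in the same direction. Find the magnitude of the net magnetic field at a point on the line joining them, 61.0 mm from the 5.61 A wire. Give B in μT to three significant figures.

Each long wire gives B = μ₀I/(2πd). Distances are d₁ = 0.061 m and d₂ = 0.048 m.
B₁ = 1.84×10⁻⁵ T, B₂ = 1.99×10⁻⁵ T.
Between parallel currents the two contributions point in opposite directions, so they subtract. B = |B₁ − B₂| = |1.84×10⁻⁵ − 1.99×10⁻⁵| = 1.52×10⁻⁶ T.

B ≈ 1.52 μT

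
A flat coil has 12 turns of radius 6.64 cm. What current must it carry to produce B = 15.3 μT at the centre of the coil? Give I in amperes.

For an N-turn coil, B = Nμ₀I/(2R) with R = 0.0664 m, so I = 2RB/(Nμ₀) = 2 × 0.0664 × 1.53×10⁻⁵ / (12 × 4π×10⁻⁷) = 0.135 A.

I ≈ 0.135 A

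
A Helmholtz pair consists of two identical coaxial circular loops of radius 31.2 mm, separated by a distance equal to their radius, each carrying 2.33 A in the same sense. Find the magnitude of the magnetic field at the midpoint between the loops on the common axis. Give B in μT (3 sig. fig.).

Each loop contributes B = μ₀IR²/[2(R²+z²)^(3/2)] on the axis, with z measured from that loop.
Loop 1 (z = 0.0156 m): B₁ = 3.36×10⁻⁵ T. Loop 2 (z = 0.0156 m): B₂ = 3.36×10⁻⁵ T.
The fields add: B = B₁ + B₂ = 6.72×10⁻⁵ T.

B ≈ 67.2 μT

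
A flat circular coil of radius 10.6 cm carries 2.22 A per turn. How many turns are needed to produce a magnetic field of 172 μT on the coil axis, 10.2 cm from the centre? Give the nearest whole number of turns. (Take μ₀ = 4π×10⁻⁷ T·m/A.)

N = 35

For an N-turn coil, B = Nμ₀IR²/[2(R²+z²)^(3/2)]. A single turn gives B₁ = 4.92×10⁻⁶ T with R = 0.106 m, z = 0.102 m.
N = B/B₁ = 1.72×10⁻⁴ / 4.92×10⁻⁶ = 34.94.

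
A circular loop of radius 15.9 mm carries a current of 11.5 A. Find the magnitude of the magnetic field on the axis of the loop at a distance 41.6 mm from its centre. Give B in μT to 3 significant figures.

On the axis of a circular loop, B = μ₀IR² / [2(R²+z²)^(3/2)].
R² + z² = (0.0159)² + (0.0416)² = 0.001983 m², and (R²+z²)^(3/2) = 8.83×10⁻⁵ m³.
B = (4π×10⁻⁷ × 11.5 × 0.0002528) / (2 × 8.83×10⁻⁵) = 2.07×10⁻⁵ T.

B ≈ 20.7 μT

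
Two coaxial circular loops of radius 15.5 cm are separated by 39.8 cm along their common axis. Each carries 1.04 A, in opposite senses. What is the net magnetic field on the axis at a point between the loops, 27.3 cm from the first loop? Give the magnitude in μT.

B ≈ 1.48 μT

Each loop contributes B = μ₀IR²/[2(R²+z²)^(3/2)] on the axis, with z measured from that loop.
Loop 1 (z = 0.273 m): B₁ = 5.07×10⁻⁷ T. Loop 2 (z = 0.125 m): B₂ = 1.99×10⁻⁶ T.
The fields oppose: B = |B₁ − B₂| = 1.48×10⁻⁶ T.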